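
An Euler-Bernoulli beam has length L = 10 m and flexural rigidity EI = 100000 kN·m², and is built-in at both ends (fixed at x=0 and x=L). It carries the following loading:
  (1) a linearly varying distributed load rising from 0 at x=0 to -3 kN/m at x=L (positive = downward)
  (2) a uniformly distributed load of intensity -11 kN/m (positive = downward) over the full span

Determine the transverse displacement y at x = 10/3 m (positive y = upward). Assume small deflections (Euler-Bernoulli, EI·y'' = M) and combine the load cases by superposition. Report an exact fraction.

y(10/3) = 31/12150 m

Load 1 — triangular load w₀=-3 kN/m (0→w₀ over full span):
  y_1 = -w₀x²(L-x)²(x+2L)/(120LEI) = -(-3)·(10/3)²·(10-(10/3))²·((10/3)+2·10)/(120·10·100000) = 7/24300 m
Load 2 — uniform load w=-11 kN/m over full span:
  y_2 = -wx²(L-x)²/(24EI) = -(-11)·(10/3)²·(10-(10/3))²/(24·100000) = 11/4860 m
Superposition: y = Σ y_i = 31/12150 m ≈ 0.002551 m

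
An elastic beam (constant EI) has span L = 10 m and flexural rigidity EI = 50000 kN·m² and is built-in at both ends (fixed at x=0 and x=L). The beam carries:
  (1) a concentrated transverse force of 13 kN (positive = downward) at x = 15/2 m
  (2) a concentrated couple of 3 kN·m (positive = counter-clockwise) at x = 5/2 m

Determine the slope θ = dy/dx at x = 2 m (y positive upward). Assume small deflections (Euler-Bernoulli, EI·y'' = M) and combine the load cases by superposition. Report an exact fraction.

Load 1 — point force P=13 kN at a=15/2 m (b=L-a=5/2):
  θ_1 = -Pb²x(2aL-(3a+b)x)/(2L³EI)  [x≤a] = -13·(5/2)²·2·(2·(15/2)·10-(3·(15/2)+(5/2))·2)/(2·10³·50000) = -13/80000 rad
Load 2 — applied couple M₀=3 kN·m at a=5/2 m (b=L-a=15/2):
  θ_2 = (R_Ax²/2 - M_Ax)/EI  [x≤a] with R_A=27/80, M_A=-9/16 = ((27/80)·2²/2 - (-9/16)·2)/50000 = 9/250000 rad
Superposition: θ = Σ θ_i = -253/2000000 rad ≈ -0.000127 rad

θ(2) = -253/2000000 rad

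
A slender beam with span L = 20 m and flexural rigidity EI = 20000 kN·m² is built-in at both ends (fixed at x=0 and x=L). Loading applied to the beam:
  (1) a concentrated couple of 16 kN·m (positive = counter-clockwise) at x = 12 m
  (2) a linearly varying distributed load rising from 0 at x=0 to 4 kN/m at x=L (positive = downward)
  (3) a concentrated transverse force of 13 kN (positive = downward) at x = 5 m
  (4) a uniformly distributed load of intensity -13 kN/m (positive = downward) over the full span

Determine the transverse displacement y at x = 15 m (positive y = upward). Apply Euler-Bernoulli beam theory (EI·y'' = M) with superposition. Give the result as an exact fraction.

Load 1 — applied couple M₀=16 kN·m at a=12 m (b=L-a=8):
  y_1 = (R_Ax³/6 - M_Ax²/2 - M₀(x-a)²/2)/EI  [x>a] with R_A=144/125, M_A=128/25 = ((144/125)·15³/6 - (128/25)·15²/2 - 16·(15-12)²/2)/20000 = 0 m
Load 2 — triangular load w₀=4 kN/m (0→w₀ over full span):
  y_2 = -w₀x²(L-x)²(x+2L)/(120LEI) = -4·15²·(20-15)²·(15+2·20)/(120·20·20000) = -33/1280 m
Load 3 — point force P=13 kN at a=5 m (b=L-a=15):
  y_3 = -Pa²(L-x)²(3bL-(3b+a)(L-x))/(6L³EI)  [x>a] = -13·5²·(20-15)²·(3·15·20-(3·15+5)·(20-15))/(6·20³·20000) = -169/30720 m
Load 4 — uniform load w=-13 kN/m over full span:
  y_4 = -wx²(L-x)²/(24EI) = -(-13)·15²·(20-15)²/(24·20000) = 39/256 m
Superposition: y = Σ y_i = 3719/30720 m ≈ 0.121061 m

y(15) = 3719/30720 m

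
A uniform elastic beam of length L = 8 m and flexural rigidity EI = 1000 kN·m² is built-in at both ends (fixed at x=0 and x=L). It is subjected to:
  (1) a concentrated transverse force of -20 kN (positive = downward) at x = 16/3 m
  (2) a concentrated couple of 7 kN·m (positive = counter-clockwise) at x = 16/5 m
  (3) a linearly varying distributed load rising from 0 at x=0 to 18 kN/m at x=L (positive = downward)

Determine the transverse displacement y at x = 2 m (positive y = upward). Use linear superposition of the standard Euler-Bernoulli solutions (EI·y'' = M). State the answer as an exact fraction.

y(2) = -12883/405000 m

Load 1 — point force P=-20 kN at a=16/3 m (b=L-a=8/3):
  y_1 = -Pb²x²(3aL-(3a+b)x)/(6L³EI)  [x≤a] = -(-20)·(8/3)²·2²·(3·(16/3)·8-(3·(16/3)+(8/3))·2)/(6·8³·1000) = 34/2025 m
Load 2 — applied couple M₀=7 kN·m at a=16/5 m (b=L-a=24/5):
  y_2 = (R_Ax³/6 - M_Ax²/2)/EI  [x≤a] with R_A=63/50, M_A=21/25 = ((63/50)·2³/6 - (21/25)·2²/2)/1000 = 0 m
Load 3 — triangular load w₀=18 kN/m (0→w₀ over full span):
  y_3 = -w₀x²(L-x)²(x+2L)/(120LEI) = -18·2²·(8-2)²·(2+2·8)/(120·8·1000) = -243/5000 m
Superposition: y = Σ y_i = -12883/405000 m ≈ -0.031810 m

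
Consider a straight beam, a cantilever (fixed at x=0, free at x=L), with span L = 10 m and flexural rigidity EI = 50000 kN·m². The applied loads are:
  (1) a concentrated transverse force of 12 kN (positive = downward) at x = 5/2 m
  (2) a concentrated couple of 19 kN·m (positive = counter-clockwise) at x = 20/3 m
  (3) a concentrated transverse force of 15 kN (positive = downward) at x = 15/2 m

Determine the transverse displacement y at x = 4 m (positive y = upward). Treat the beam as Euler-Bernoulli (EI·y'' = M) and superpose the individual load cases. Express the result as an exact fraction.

y(4) = -2827/200000 m

Load 1 — point force P=12 kN at a=5/2 m (b=L-a=15/2):
  y_1 = -Pa²(3x-a)/(6EI)  [x>a] = -12·(5/2)²·(3·4-(5/2))/(6·50000) = -19/8000 m
Load 2 — applied couple M₀=19 kN·m at a=20/3 m (b=L-a=10/3):
  y_2 = M₀x²/(2EI)  [x≤a] = 19·4²/(2·50000) = 19/6250 m
Load 3 — point force P=15 kN at a=15/2 m (b=L-a=5/2):
  y_3 = -Px²(3a-x)/(6EI)  [x≤a] = -15·4²·(3·(15/2)-4)/(6·50000) = -37/2500 m
Superposition: y = Σ y_i = -2827/200000 m ≈ -0.014135 m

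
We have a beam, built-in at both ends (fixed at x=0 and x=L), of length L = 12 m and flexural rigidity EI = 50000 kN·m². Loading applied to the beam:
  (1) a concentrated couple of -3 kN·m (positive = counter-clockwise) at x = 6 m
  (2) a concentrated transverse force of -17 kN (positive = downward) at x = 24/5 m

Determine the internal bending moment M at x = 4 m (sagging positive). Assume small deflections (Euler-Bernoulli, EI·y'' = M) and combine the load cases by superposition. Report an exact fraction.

Load 1 — applied couple M₀=-3 kN·m at a=6 m (b=L-a=6):
  M_1 = R_Ax - M_A  [x≤a] with R_A=-3/8, M_A=-3/4 = (-3/8)·4 - (-3/4) = -3/4 kN·m
Load 2 — point force P=-17 kN at a=24/5 m (b=L-a=36/5):
  M_2 = Pb²(3a+b)x/L³ - Pab²/L²  [x≤a] = (-17)·(36/5)²·(3·(24/5)+(36/5))·4/12³ - (-17)·(24/5)·(36/5)²/12² = -1836/125 kN·m
Superposition: M = Σ M_i = -7719/500 kN·m ≈ -15.438000 kN·m

M(4) = -7719/500 kN·m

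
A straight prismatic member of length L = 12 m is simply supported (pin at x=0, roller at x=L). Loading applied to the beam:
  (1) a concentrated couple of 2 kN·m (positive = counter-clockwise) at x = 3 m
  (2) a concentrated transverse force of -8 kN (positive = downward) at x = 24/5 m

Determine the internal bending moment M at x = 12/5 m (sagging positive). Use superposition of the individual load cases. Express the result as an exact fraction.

Load 1 — applied couple M₀=2 kN·m at a=3 m (b=L-a=9):
  M_1 = M₀x/L  [x≤a] = 2·(12/5)/12 = 2/5 kN·m
Load 2 — point force P=-8 kN at a=24/5 m (b=L-a=36/5):
  M_2 = Pbx/L  [x≤a] = (-8)·(36/5)·(12/5)/12 = -288/25 kN·m
Superposition: M = Σ M_i = -278/25 kN·m ≈ -11.120000 kN·m

M(12/5) = -278/25 kN·m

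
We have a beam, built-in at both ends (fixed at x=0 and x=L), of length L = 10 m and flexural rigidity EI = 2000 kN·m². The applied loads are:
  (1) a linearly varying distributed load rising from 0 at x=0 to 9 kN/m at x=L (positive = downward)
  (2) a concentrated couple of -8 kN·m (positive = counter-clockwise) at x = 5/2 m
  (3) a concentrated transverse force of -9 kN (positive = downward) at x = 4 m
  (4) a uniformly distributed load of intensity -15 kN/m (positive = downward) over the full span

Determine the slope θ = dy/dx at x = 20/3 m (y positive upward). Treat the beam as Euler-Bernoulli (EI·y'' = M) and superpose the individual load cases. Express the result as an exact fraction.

θ(20/3) = -559/15000 rad

Load 1 — triangular load w₀=9 kN/m (0→w₀ over full span):
  θ_1 = -w₀(2x(L-x)(L-2x)(x+2L)+x²(L-x)²)/(120LEI) = -9·(2·(20/3)·(10-(20/3))·(10-2·(20/3))·((20/3)+2·10)+(20/3)²·(10-(20/3))²)/(120·10·2000) = 7/540 rad
Load 2 — applied couple M₀=-8 kN·m at a=5/2 m (b=L-a=15/2):
  θ_2 = (R_Ax²/2 - M_Ax - M₀(x-a))/EI  [x>a] with R_A=-9/10, M_A=3/2 = ((-9/10)·(20/3)²/2 - (3/2)·(20/3) - (-8)·((20/3)-(5/2)))/2000 = 1/600 rad
Load 3 — point force P=-9 kN at a=4 m (b=L-a=6):
  θ_3 = Pa²(L-x)(2bL-(3b+a)(L-x))/(2L³EI)  [x>a] = (-9)·4²·(10-(20/3))·(2·6·10-(3·6+4)·(10-(20/3)))/(2·10³·2000) = -7/1250 rad
Load 4 — uniform load w=-15 kN/m over full span:
  θ_4 = -wx(L-x)(L-2x)/(12EI) = -(-15)·(20/3)·(10-(20/3))·(10-2·(20/3))/(12·2000) = -5/108 rad
Superposition: θ = Σ θ_i = -559/15000 rad ≈ -0.037267 rad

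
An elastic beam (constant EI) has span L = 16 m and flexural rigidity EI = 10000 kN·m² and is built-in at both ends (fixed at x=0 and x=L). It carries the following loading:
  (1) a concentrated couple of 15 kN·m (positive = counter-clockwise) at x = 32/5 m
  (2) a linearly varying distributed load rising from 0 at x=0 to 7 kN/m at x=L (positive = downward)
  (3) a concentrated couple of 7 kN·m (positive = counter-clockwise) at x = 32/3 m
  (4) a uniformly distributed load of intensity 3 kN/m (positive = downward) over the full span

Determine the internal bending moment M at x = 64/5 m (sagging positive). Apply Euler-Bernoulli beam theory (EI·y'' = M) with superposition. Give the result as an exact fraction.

M(64/5) = -584/375 kN·m

Load 1 — applied couple M₀=15 kN·m at a=32/5 m (b=L-a=48/5):
  M_1 = R_Ax - M_A - M₀  [x>a] with R_A=27/20, M_A=9/5 = (27/20)·(64/5) - (9/5) - 15 = 12/25 kN·m
Load 2 — triangular load w₀=7 kN/m (0→w₀ over full span):
  M_2 = 3w₀Lx/20 - w₀L²/30 - w₀x³/(6L) = 3·7·16·(64/5)/20 - 7·16²/30 - 7·(64/5)³/(6·16) = 896/375 kN·m
Load 3 — applied couple M₀=7 kN·m at a=32/3 m (b=L-a=16/3):
  M_3 = R_Ax - M_A - M₀  [x>a] with R_A=7/12, M_A=7/3 = (7/12)·(64/5) - (7/3) - 7 = -28/15 kN·m
Load 4 — uniform load w=3 kN/m over full span:
  M_4 = wLx/2 - wL²/12 - wx²/2 = 3·16·(64/5)/2 - 3·16²/12 - 3·(64/5)²/2 = -64/25 kN·m
Superposition: M = Σ M_i = -584/375 kN·m ≈ -1.557333 kN·m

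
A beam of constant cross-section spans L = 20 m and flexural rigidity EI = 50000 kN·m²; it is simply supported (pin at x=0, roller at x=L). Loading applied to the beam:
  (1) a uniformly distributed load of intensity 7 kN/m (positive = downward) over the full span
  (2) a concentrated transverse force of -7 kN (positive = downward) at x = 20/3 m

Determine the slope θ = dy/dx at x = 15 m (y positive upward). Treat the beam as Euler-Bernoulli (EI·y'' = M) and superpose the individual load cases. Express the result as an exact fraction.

Load 1 — uniform load w=7 kN/m over full span:
  θ_1 = -w(L³-6Lx²+4x³)/(24EI) = -7·(20³-6·20·15²+4·15³)/(24·50000) = 77/2400 rad
Load 2 — point force P=-7 kN at a=20/3 m (b=L-a=40/3):
  θ_2 = -Pa(2L²-6Lx+3x²+a²)/(6LEI)  [x>a] = -(-7)·(20/3)·(2·20²-6·20·15+3·15²+(20/3)²)/(6·20·50000) = -707/324000 rad
Superposition: θ = Σ θ_i = 1211/40500 rad ≈ 0.029901 rad

θ(15) = 1211/40500 rad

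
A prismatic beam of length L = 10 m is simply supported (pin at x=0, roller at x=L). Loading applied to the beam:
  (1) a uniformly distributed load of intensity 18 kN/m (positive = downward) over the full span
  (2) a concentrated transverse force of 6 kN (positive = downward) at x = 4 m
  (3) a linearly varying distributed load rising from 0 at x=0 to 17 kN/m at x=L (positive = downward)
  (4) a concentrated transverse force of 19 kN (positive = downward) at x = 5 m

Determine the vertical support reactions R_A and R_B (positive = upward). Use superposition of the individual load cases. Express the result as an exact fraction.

R_A = 3943/30 kN, R_B = 4757/30 kN

Load 1 — uniform load w=18 kN/m over full span:
  R_A = wL/2 = 18·10/2 = 90 kN
  R_B = wL/2 = 18·10/2 = 90 kN
Load 2 — point force P=6 kN at a=4 m (b=L-a=6):
  R_A = Pb/L = 6·6/10 = 18/5 kN
  R_B = Pa/L = 6·4/10 = 12/5 kN
Load 3 — triangular load w₀=17 kN/m (0→w₀ over full span):
  R_A = w₀L/6 = 17·10/6 = 85/3 kN
  R_B = w₀L/3 = 17·10/3 = 170/3 kN
Load 4 — point force P=19 kN at a=5 m (b=L-a=5):
  R_A = Pb/L = 19·5/10 = 19/2 kN
  R_B = Pa/L = 19·5/10 = 19/2 kN
Superposition: R_A = 3943/30 kN, R_B = 4757/30 kN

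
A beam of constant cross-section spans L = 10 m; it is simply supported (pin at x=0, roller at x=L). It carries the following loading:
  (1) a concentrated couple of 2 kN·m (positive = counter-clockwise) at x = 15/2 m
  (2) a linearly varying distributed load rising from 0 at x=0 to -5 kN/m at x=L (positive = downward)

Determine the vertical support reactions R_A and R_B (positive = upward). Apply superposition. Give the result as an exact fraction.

Load 1 — applied couple M₀=2 kN·m at a=15/2 m (b=L-a=5/2):
  R_A = M₀/L = 2/10 = 1/5 kN
  R_B = -M₀/L = -2/10 = -1/5 kN
Load 2 — triangular load w₀=-5 kN/m (0→w₀ over full span):
  R_A = w₀L/6 = (-5)·10/6 = -25/3 kN
  R_B = w₀L/3 = (-5)·10/3 = -50/3 kN
Superposition: R_A = -122/15 kN, R_B = -253/15 kN

R_A = -122/15 kN, R_B = -253/15 kN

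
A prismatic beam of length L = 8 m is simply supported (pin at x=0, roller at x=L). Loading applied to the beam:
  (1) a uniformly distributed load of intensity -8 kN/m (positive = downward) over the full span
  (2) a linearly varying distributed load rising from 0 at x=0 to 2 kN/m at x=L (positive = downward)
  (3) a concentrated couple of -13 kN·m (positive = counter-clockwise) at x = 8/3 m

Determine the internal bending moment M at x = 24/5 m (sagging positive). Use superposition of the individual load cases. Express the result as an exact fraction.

M(24/5) = -6006/125 kN·m

Load 1 — uniform load w=-8 kN/m over full span:
  M_1 = wx(L-x)/2 = (-8)·(24/5)·(8-(24/5))/2 = -1536/25 kN·m
Load 2 — triangular load w₀=2 kN/m (0→w₀ over full span):
  M_2 = w₀Lx/6 - w₀x³/(6L) = 2·8·(24/5)/6 - 2·(24/5)³/(6·8) = 1024/125 kN·m
Load 3 — applied couple M₀=-13 kN·m at a=8/3 m (b=L-a=16/3):
  M_3 = M₀x/L - M₀  [x>a] = (-13)·(24/5)/8 - (-13) = 26/5 kN·m
Superposition: M = Σ M_i = -6006/125 kN·m ≈ -48.048000 kN·m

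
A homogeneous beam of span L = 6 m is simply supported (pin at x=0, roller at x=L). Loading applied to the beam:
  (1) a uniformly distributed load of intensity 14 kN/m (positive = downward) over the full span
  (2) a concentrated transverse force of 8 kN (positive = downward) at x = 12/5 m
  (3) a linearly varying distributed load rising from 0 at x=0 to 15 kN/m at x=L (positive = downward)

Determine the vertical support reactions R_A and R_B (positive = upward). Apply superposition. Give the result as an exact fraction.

Load 1 — uniform load w=14 kN/m over full span:
  R_A = wL/2 = 14·6/2 = 42 kN
  R_B = wL/2 = 14·6/2 = 42 kN
Load 2 — point force P=8 kN at a=12/5 m (b=L-a=18/5):
  R_A = Pb/L = 8·(18/5)/6 = 24/5 kN
  R_B = Pa/L = 8·(12/5)/6 = 16/5 kN
Load 3 — triangular load w₀=15 kN/m (0→w₀ over full span):
  R_A = w₀L/6 = 15·6/6 = 15 kN
  R_B = w₀L/3 = 15·6/3 = 30 kN
Superposition: R_A = 309/5 kN, R_B = 376/5 kN

R_A = 309/5 kN, R_B = 376/5 kN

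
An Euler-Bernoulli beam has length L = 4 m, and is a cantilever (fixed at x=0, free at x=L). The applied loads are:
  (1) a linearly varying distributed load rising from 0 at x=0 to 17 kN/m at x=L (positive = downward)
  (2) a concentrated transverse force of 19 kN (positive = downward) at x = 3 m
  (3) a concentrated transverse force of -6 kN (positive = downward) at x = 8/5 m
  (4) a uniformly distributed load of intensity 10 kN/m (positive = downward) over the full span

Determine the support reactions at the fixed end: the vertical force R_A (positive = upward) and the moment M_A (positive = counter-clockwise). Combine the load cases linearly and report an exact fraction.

Load 1 — triangular load w₀=17 kN/m (0→w₀ over full span):
  R_A = w₀L/2 = 17·4/2 = 34 kN
  M_A = w₀L²/3 = 17·4²/3 = 272/3 kN·m
Load 2 — point force P=19 kN at a=3 m (b=L-a=1):
  R_A = P = 19 kN
  M_A = Pa = 19·3 = 57 kN·m
Load 3 — point force P=-6 kN at a=8/5 m (b=L-a=12/5):
  R_A = P = (-6) = -6 kN
  M_A = Pa = (-6)·(8/5) = -48/5 kN·m
Load 4 — uniform load w=10 kN/m over full span:
  R_A = wL = 10·4 = 40 kN
  M_A = wL²/2 = 10·4²/2 = 80 kN·m
Superposition: R_A = 87 kN, M_A = 3271/15 kN·m

R_A = 87 kN, M_A = 3271/15 kN·m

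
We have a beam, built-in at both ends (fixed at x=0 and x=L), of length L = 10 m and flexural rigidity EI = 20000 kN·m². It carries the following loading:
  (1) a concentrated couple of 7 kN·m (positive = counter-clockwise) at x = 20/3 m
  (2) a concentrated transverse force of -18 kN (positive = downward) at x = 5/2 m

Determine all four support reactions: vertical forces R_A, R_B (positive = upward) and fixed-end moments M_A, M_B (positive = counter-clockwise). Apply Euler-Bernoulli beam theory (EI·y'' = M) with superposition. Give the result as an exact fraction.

R_A = -3421/240 kN, M_A = -1103/48 kN·m, R_B = -899/240 kN, M_B = 135/16 kN·m

Load 1 — applied couple M₀=7 kN·m at a=20/3 m (b=L-a=10/3):
  R_A = 6M₀ab/L³ = 6·7·(20/3)·(10/3)/10³ = 14/15 kN
  M_A = M₀b(2a-b)/L² = 7·(10/3)·(2·(20/3)-(10/3))/10² = 7/3 kN·m
  R_B = -6M₀ab/L³ = -6·7·(20/3)·(10/3)/10³ = -14/15 kN
  M_B = M₀a(2b-a)/L² = 7·(20/3)·(2·(10/3)-(20/3))/10² = 0 kN·m
Load 2 — point force P=-18 kN at a=5/2 m (b=L-a=15/2):
  R_A = Pb²(3a+b)/L³ = (-18)·(15/2)²·(3·(5/2)+(15/2))/10³ = -243/16 kN
  M_A = Pab²/L² = (-18)·(5/2)·(15/2)²/10² = -405/16 kN·m
  R_B = Pa²(a+3b)/L³ = (-18)·(5/2)²·((5/2)+3·(15/2))/10³ = -45/16 kN
  M_B = -Pa²b/L² = -(-18)·(5/2)²·(15/2)/10² = 135/16 kN·m
Superposition: R_A = -3421/240 kN, M_A = -1103/48 kN·m, R_B = -899/240 kN, M_B = 135/16 kN·m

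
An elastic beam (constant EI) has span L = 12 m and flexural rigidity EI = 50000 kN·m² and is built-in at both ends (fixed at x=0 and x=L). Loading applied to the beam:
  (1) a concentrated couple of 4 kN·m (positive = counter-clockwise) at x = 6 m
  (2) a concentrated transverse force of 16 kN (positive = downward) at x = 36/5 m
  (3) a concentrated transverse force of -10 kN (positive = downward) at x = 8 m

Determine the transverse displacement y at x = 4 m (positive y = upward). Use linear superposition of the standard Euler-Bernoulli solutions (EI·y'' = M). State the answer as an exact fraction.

y(4) = -58967/63281250 m

Load 1 — applied couple M₀=4 kN·m at a=6 m (b=L-a=6):
  y_1 = (R_Ax³/6 - M_Ax²/2)/EI  [x≤a] with R_A=1/2, M_A=1 = ((1/2)·4³/6 - 1·4²/2)/50000 = -1/18750 m
Load 2 — point force P=16 kN at a=36/5 m (b=L-a=24/5):
  y_2 = -Pb²x²(3aL-(3a+b)x)/(6L³EI)  [x≤a] = -16·(24/5)²·4²·(3·(36/5)·12-(3·(36/5)+(24/5))·4)/(6·12³·50000) = -2048/1171875 m
Load 3 — point force P=-10 kN at a=8 m (b=L-a=4):
  y_3 = -Pb²x²(3aL-(3a+b)x)/(6L³EI)  [x≤a] = -(-10)·4²·4²·(3·8·12-(3·8+4)·4)/(6·12³·50000) = 44/50625 m
Superposition: y = Σ y_i = -58967/63281250 m ≈ -0.000932 m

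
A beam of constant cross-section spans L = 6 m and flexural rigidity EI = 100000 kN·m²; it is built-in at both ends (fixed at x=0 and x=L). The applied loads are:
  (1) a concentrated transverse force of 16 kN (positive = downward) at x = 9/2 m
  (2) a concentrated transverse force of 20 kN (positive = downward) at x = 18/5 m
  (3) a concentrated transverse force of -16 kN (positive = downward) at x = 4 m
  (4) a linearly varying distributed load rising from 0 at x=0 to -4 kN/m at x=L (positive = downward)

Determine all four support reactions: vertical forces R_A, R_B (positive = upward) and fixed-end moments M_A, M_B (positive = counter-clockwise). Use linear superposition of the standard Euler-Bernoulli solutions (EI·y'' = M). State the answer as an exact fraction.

R_A = 2419/1350 kN, M_A = 1849/450 kN·m, R_B = 8381/1350 kN, M_B = -4211/450 kN·m

Load 1 — point force P=16 kN at a=9/2 m (b=L-a=3/2):
  R_A = Pb²(3a+b)/L³ = 16·(3/2)²·(3·(9/2)+(3/2))/6³ = 5/2 kN
  M_A = Pab²/L² = 16·(9/2)·(3/2)²/6² = 9/2 kN·m
  R_B = Pa²(a+3b)/L³ = 16·(9/2)²·((9/2)+3·(3/2))/6³ = 27/2 kN
  M_B = -Pa²b/L² = -16·(9/2)²·(3/2)/6² = -27/2 kN·m
Load 2 — point force P=20 kN at a=18/5 m (b=L-a=12/5):
  R_A = Pb²(3a+b)/L³ = 20·(12/5)²·(3·(18/5)+(12/5))/6³ = 176/25 kN
  M_A = Pab²/L² = 20·(18/5)·(12/5)²/6² = 288/25 kN·m
  R_B = Pa²(a+3b)/L³ = 20·(18/5)²·((18/5)+3·(12/5))/6³ = 324/25 kN
  M_B = -Pa²b/L² = -20·(18/5)²·(12/5)/6² = -432/25 kN·m
Load 3 — point force P=-16 kN at a=4 m (b=L-a=2):
  R_A = Pb²(3a+b)/L³ = (-16)·2²·(3·4+2)/6³ = -112/27 kN
  M_A = Pab²/L² = (-16)·4·2²/6² = -64/9 kN·m
  R_B = Pa²(a+3b)/L³ = (-16)·4²·(4+3·2)/6³ = -320/27 kN
  M_B = -Pa²b/L² = -(-16)·4²·2/6² = 128/9 kN·m
Load 4 — triangular load w₀=-4 kN/m (0→w₀ over full span):
  R_A = 3w₀L/20 = 3·(-4)·6/20 = -18/5 kN
  M_A = w₀L²/30 = (-4)·6²/30 = -24/5 kN·m
  R_B = 7w₀L/20 = 7·(-4)·6/20 = -42/5 kN
  M_B = -w₀L²/20 = -(-4)·6²/20 = 36/5 kN·m
Superposition: R_A = 2419/1350 kN, M_A = 1849/450 kN·m, R_B = 8381/1350 kN, M_B = -4211/450 kN·m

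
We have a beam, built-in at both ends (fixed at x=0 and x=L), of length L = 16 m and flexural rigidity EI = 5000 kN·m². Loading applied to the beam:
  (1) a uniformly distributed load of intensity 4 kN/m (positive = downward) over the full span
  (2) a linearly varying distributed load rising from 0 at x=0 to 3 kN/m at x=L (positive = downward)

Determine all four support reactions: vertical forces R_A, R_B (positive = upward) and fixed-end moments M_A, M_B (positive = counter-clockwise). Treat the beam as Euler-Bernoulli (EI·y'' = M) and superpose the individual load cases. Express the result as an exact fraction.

Load 1 — uniform load w=4 kN/m over full span:
  R_A = wL/2 = 4·16/2 = 32 kN
  M_A = wL²/12 = 4·16²/12 = 256/3 kN·m
  R_B = wL/2 = 4·16/2 = 32 kN
  M_B = -wL²/12 = -4·16²/12 = -256/3 kN·m
Load 2 — triangular load w₀=3 kN/m (0→w₀ over full span):
  R_A = 3w₀L/20 = 3·3·16/20 = 36/5 kN
  M_A = w₀L²/30 = 3·16²/30 = 128/5 kN·m
  R_B = 7w₀L/20 = 7·3·16/20 = 84/5 kN
  M_B = -w₀L²/20 = -3·16²/20 = -192/5 kN·m
Superposition: R_A = 196/5 kN, M_A = 1664/15 kN·m, R_B = 244/5 kN, M_B = -1856/15 kN·m

R_A = 196/5 kN, M_A = 1664/15 kN·m, R_B = 244/5 kN, M_B = -1856/15 kN·m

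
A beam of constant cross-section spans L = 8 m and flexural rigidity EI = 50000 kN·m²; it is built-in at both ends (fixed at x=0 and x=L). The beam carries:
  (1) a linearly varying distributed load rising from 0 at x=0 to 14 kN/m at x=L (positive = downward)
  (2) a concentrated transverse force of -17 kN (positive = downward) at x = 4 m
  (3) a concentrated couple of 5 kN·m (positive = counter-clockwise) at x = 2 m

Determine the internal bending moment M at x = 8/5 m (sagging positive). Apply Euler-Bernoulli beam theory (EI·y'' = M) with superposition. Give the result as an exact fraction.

M(8/5) = 7687/6000 kN·m

Load 1 — triangular load w₀=14 kN/m (0→w₀ over full span):
  M_1 = 3w₀Lx/20 - w₀L²/30 - w₀x³/(6L) = 3·14·8·(8/5)/20 - 14·8²/30 - 14·(8/5)³/(6·8) = -1568/375 kN·m
Load 2 — point force P=-17 kN at a=4 m (b=L-a=4):
  M_2 = Pb²(3a+b)x/L³ - Pab²/L²  [x≤a] = (-17)·4²·(3·4+4)·(8/5)/8³ - (-17)·4·4²/8² = 17/5 kN·m
Load 3 — applied couple M₀=5 kN·m at a=2 m (b=L-a=6):
  M_3 = R_Ax - M_A  [x≤a] with R_A=45/64, M_A=-15/16 = (45/64)·(8/5) - (-15/16) = 33/16 kN·m
Superposition: M = Σ M_i = 7687/6000 kN·m ≈ 1.281167 kN·m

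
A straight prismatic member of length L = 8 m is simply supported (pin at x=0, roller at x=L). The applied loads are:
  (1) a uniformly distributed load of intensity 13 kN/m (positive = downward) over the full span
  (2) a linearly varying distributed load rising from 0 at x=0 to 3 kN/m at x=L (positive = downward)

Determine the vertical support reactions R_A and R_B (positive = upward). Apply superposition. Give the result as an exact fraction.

R_A = 56 kN, R_B = 60 kN

Load 1 — uniform load w=13 kN/m over full span:
  R_A = wL/2 = 13·8/2 = 52 kN
  R_B = wL/2 = 13·8/2 = 52 kN
Load 2 — triangular load w₀=3 kN/m (0→w₀ over full span):
  R_A = w₀L/6 = 3·8/6 = 4 kN
  R_B = w₀L/3 = 3·8/3 = 8 kN
Superposition: R_A = 56 kN, R_B = 60 kN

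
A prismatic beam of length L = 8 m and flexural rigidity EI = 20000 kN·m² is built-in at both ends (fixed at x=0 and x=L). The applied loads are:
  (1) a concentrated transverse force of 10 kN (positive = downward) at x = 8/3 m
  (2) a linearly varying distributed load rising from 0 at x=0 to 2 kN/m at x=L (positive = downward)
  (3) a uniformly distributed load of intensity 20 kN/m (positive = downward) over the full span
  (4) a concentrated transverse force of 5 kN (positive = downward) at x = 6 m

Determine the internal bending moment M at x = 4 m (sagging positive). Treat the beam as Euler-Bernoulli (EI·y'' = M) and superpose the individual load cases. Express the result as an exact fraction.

M(4) = 2221/36 kN·m

Load 1 — point force P=10 kN at a=8/3 m (b=L-a=16/3):
  M_1 = Pa²(a+3b)(L-x)/L³ - Pa²b/L²  [x>a] = 10·(8/3)²·((8/3)+3·(16/3))·(8-4)/8³ - 10·(8/3)²·(16/3)/8² = 40/9 kN·m
Load 2 — triangular load w₀=2 kN/m (0→w₀ over full span):
  M_2 = 3w₀Lx/20 - w₀L²/30 - w₀x³/(6L) = 3·2·8·4/20 - 2·8²/30 - 2·4³/(6·8) = 8/3 kN·m
Load 3 — uniform load w=20 kN/m over full span:
  M_3 = wLx/2 - wL²/12 - wx²/2 = 20·8·4/2 - 20·8²/12 - 20·4²/2 = 160/3 kN·m
Load 4 — point force P=5 kN at a=6 m (b=L-a=2):
  M_4 = Pb²(3a+b)x/L³ - Pab²/L²  [x≤a] = 5·2²·(3·6+2)·4/8³ - 5·6·2²/8² = 5/4 kN·m
Superposition: M = Σ M_i = 2221/36 kN·m ≈ 61.694444 kN·m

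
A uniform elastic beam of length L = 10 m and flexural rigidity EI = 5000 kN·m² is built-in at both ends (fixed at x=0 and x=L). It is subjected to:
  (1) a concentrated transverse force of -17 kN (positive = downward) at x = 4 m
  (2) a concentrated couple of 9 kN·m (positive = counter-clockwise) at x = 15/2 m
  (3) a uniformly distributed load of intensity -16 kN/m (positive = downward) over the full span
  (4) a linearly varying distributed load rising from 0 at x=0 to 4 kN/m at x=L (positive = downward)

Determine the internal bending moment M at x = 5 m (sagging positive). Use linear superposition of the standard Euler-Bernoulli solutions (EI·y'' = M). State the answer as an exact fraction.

M(5) = -4181/60 kN·m

Load 1 — point force P=-17 kN at a=4 m (b=L-a=6):
  M_1 = Pa²(a+3b)(L-x)/L³ - Pa²b/L²  [x>a] = (-17)·4²·(4+3·6)·(10-5)/10³ - (-17)·4²·6/10² = -68/5 kN·m
Load 2 — applied couple M₀=9 kN·m at a=15/2 m (b=L-a=5/2):
  M_2 = R_Ax - M_A  [x≤a] with R_A=81/80, M_A=45/16 = (81/80)·5 - (45/16) = 9/4 kN·m
Load 3 — uniform load w=-16 kN/m over full span:
  M_3 = wLx/2 - wL²/12 - wx²/2 = (-16)·10·5/2 - (-16)·10²/12 - (-16)·5²/2 = -200/3 kN·m
Load 4 — triangular load w₀=4 kN/m (0→w₀ over full span):
  M_4 = 3w₀Lx/20 - w₀L²/30 - w₀x³/(6L) = 3·4·10·5/20 - 4·10²/30 - 4·5³/(6·10) = 25/3 kN·m
Superposition: M = Σ M_i = -4181/60 kN·m ≈ -69.683333 kN·m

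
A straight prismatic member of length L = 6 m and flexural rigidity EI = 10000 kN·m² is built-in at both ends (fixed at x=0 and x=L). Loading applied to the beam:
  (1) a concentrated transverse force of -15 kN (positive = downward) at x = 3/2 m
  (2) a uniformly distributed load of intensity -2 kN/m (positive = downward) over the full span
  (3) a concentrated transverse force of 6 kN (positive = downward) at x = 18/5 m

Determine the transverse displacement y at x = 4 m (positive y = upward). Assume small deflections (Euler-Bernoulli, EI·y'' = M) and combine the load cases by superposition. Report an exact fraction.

Load 1 — point force P=-15 kN at a=3/2 m (b=L-a=9/2):
  y_1 = -Pa²(L-x)²(3bL-(3b+a)(L-x))/(6L³EI)  [x>a] = -(-15)·(3/2)²·(6-4)²·(3·(9/2)·6-(3·(9/2)+(3/2))·(6-4))/(6·6³·10000) = 17/32000 m
Load 2 — uniform load w=-2 kN/m over full span:
  y_2 = -wx²(L-x)²/(24EI) = -(-2)·4²·(6-4)²/(24·10000) = 1/1875 m
Load 3 — point force P=6 kN at a=18/5 m (b=L-a=12/5):
  y_3 = -Pa²(L-x)²(3bL-(3b+a)(L-x))/(6L³EI)  [x>a] = -6·(18/5)²·(6-4)²·(3·(12/5)·6-(3·(12/5)+(18/5))·(6-4))/(6·6³·10000) = -81/156250 m
Superposition: y = Σ y_i = 32771/60000000 m ≈ 0.000546 m

y(4) = 32771/60000000 m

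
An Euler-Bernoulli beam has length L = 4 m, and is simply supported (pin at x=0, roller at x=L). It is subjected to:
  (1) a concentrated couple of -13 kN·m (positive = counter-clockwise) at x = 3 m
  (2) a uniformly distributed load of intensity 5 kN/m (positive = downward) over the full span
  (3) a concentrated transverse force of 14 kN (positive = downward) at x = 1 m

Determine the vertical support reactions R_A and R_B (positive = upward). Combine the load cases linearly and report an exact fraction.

R_A = 69/4 kN, R_B = 67/4 kN

Load 1 — applied couple M₀=-13 kN·m at a=3 m (b=L-a=1):
  R_A = M₀/L = (-13)/4 = -13/4 kN
  R_B = -M₀/L = -(-13)/4 = 13/4 kN
Load 2 — uniform load w=5 kN/m over full span:
  R_A = wL/2 = 5·4/2 = 10 kN
  R_B = wL/2 = 5·4/2 = 10 kN
Load 3 — point force P=14 kN at a=1 m (b=L-a=3):
  R_A = Pb/L = 14·3/4 = 21/2 kN
  R_B = Pa/L = 14·1/4 = 7/2 kN
Superposition: R_A = 69/4 kN, R_B = 67/4 kN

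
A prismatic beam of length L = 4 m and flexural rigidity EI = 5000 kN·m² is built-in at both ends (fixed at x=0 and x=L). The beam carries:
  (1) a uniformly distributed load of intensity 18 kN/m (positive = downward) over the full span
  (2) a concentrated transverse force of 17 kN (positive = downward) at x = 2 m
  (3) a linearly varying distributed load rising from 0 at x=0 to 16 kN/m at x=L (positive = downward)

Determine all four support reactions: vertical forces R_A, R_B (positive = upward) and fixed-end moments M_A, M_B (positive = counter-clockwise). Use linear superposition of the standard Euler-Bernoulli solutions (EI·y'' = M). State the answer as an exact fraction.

R_A = 541/10 kN, M_A = 1231/30 kN·m, R_B = 669/10 kN, M_B = -453/10 kN·m

Load 1 — uniform load w=18 kN/m over full span:
  R_A = wL/2 = 18·4/2 = 36 kN
  M_A = wL²/12 = 18·4²/12 = 24 kN·m
  R_B = wL/2 = 18·4/2 = 36 kN
  M_B = -wL²/12 = -18·4²/12 = -24 kN·m
Load 2 — point force P=17 kN at a=2 m (b=L-a=2):
  R_A = Pb²(3a+b)/L³ = 17·2²·(3·2+2)/4³ = 17/2 kN
  M_A = Pab²/L² = 17·2·2²/4² = 17/2 kN·m
  R_B = Pa²(a+3b)/L³ = 17·2²·(2+3·2)/4³ = 17/2 kN
  M_B = -Pa²b/L² = -17·2²·2/4² = -17/2 kN·m
Load 3 — triangular load w₀=16 kN/m (0→w₀ over full span):
  R_A = 3w₀L/20 = 3·16·4/20 = 48/5 kN
  M_A = w₀L²/30 = 16·4²/30 = 128/15 kN·m
  R_B = 7w₀L/20 = 7·16·4/20 = 112/5 kN
  M_B = -w₀L²/20 = -16·4²/20 = -64/5 kN·m
Superposition: R_A = 541/10 kN, M_A = 1231/30 kN·m, R_B = 669/10 kN, M_B = -453/10 kN·m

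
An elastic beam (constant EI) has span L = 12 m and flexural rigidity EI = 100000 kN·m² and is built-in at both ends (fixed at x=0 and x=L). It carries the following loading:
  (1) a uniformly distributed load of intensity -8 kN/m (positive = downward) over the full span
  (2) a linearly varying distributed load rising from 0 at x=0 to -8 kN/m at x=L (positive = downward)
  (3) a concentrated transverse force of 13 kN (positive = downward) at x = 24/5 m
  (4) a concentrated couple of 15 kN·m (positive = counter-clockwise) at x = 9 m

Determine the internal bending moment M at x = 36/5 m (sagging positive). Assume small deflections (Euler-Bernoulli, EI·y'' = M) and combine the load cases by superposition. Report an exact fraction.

Load 1 — uniform load w=-8 kN/m over full span:
  M_1 = wLx/2 - wL²/12 - wx²/2 = (-8)·12·(36/5)/2 - (-8)·12²/12 - (-8)·(36/5)²/2 = -1056/25 kN·m
Load 2 — triangular load w₀=-8 kN/m (0→w₀ over full span):
  M_2 = 3w₀Lx/20 - w₀L²/30 - w₀x³/(6L) = 3·(-8)·12·(36/5)/20 - (-8)·12²/30 - (-8)·(36/5)³/(6·12) = -2976/125 kN·m
Load 3 — point force P=13 kN at a=24/5 m (b=L-a=36/5):
  M_3 = Pa²(a+3b)(L-x)/L³ - Pa²b/L²  [x>a] = 13·(24/5)²·((24/5)+3·(36/5))·(12-(36/5))/12³ - 13·(24/5)²·(36/5)/12² = 4368/625 kN·m
Load 4 — applied couple M₀=15 kN·m at a=9 m (b=L-a=3):
  M_4 = R_Ax - M_A  [x≤a] with R_A=45/32, M_A=75/16 = (45/32)·(36/5) - (75/16) = 87/16 kN·m
Superposition: M = Σ M_i = -536217/10000 kN·m ≈ -53.621700 kN·m

M(36/5) = -536217/10000 kN·m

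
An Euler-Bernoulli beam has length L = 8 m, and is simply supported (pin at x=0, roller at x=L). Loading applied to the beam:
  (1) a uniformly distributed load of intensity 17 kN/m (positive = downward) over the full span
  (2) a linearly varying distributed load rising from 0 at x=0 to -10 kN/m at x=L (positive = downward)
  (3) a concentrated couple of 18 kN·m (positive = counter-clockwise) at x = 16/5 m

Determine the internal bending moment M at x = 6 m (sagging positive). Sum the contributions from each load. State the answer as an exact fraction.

Load 1 — uniform load w=17 kN/m over full span:
  M_1 = wx(L-x)/2 = 17·6·(8-6)/2 = 102 kN·m
Load 2 — triangular load w₀=-10 kN/m (0→w₀ over full span):
  M_2 = w₀Lx/6 - w₀x³/(6L) = (-10)·8·6/6 - (-10)·6³/(6·8) = -35 kN·m
Load 3 — applied couple M₀=18 kN·m at a=16/5 m (b=L-a=24/5):
  M_3 = M₀x/L - M₀  [x>a] = 18·6/8 - 18 = -9/2 kN·m
Superposition: M = Σ M_i = 125/2 kN·m ≈ 62.500000 kN·m

M(6) = 125/2 kN·m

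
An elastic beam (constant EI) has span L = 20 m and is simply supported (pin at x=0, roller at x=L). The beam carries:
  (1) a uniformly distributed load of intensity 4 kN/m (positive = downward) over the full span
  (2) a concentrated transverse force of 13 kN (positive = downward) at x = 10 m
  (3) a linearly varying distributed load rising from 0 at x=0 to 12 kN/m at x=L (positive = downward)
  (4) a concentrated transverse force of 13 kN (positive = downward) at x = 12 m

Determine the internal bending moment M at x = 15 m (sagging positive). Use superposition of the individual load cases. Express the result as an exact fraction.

M(15) = 484 kN·m

Load 1 — uniform load w=4 kN/m over full span:
  M_1 = wx(L-x)/2 = 4·15·(20-15)/2 = 150 kN·m
Load 2 — point force P=13 kN at a=10 m (b=L-a=10):
  M_2 = Pa(L-x)/L  [x>a] = 13·10·(20-15)/20 = 65/2 kN·m
Load 3 — triangular load w₀=12 kN/m (0→w₀ over full span):
  M_3 = w₀Lx/6 - w₀x³/(6L) = 12·20·15/6 - 12·15³/(6·20) = 525/2 kN·m
Load 4 — point force P=13 kN at a=12 m (b=L-a=8):
  M_4 = Pa(L-x)/L  [x>a] = 13·12·(20-15)/20 = 39 kN·m
Superposition: M = Σ M_i = 484 kN·m ≈ 484.000000 kN·m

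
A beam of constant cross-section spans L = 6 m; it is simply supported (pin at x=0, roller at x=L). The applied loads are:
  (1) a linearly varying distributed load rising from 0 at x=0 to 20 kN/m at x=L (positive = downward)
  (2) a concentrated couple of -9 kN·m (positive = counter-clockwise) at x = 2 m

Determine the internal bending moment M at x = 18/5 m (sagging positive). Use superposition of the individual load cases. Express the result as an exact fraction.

M(18/5) = 1242/25 kN·m

Load 1 — triangular load w₀=20 kN/m (0→w₀ over full span):
  M_1 = w₀Lx/6 - w₀x³/(6L) = 20·6·(18/5)/6 - 20·(18/5)³/(6·6) = 1152/25 kN·m
Load 2 — applied couple M₀=-9 kN·m at a=2 m (b=L-a=4):
  M_2 = M₀x/L - M₀  [x>a] = (-9)·(18/5)/6 - (-9) = 18/5 kN·m
Superposition: M = Σ M_i = 1242/25 kN·m ≈ 49.680000 kN·m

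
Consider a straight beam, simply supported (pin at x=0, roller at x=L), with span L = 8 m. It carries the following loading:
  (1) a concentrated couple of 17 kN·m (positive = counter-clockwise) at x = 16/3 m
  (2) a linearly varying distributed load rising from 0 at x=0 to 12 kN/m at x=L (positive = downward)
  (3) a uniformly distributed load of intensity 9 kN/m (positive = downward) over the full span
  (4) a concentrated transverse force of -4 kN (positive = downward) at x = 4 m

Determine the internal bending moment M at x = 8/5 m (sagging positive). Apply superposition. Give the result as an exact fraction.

M(8/5) = 8857/125 kN·m

Load 1 — applied couple M₀=17 kN·m at a=16/3 m (b=L-a=8/3):
  M_1 = M₀x/L  [x≤a] = 17·(8/5)/8 = 17/5 kN·m
Load 2 — triangular load w₀=12 kN/m (0→w₀ over full span):
  M_2 = w₀Lx/6 - w₀x³/(6L) = 12·8·(8/5)/6 - 12·(8/5)³/(6·8) = 3072/125 kN·m
Load 3 — uniform load w=9 kN/m over full span:
  M_3 = wx(L-x)/2 = 9·(8/5)·(8-(8/5))/2 = 1152/25 kN·m
Load 4 — point force P=-4 kN at a=4 m (b=L-a=4):
  M_4 = Pbx/L  [x≤a] = (-4)·4·(8/5)/8 = -16/5 kN·m
Superposition: M = Σ M_i = 8857/125 kN·m ≈ 70.856000 kN·m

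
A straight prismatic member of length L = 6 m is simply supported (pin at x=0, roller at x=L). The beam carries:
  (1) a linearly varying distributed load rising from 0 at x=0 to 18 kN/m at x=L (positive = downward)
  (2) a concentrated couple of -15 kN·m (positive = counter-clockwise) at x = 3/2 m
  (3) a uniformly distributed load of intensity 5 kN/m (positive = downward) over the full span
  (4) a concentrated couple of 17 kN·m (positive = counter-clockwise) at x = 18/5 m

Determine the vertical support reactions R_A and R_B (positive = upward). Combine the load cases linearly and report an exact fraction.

R_A = 100/3 kN, R_B = 152/3 kN

Load 1 — triangular load w₀=18 kN/m (0→w₀ over full span):
  R_A = w₀L/6 = 18·6/6 = 18 kN
  R_B = w₀L/3 = 18·6/3 = 36 kN
Load 2 — applied couple M₀=-15 kN·m at a=3/2 m (b=L-a=9/2):
  R_A = M₀/L = (-15)/6 = -5/2 kN
  R_B = -M₀/L = -(-15)/6 = 5/2 kN
Load 3 — uniform load w=5 kN/m over full span:
  R_A = wL/2 = 5·6/2 = 15 kN
  R_B = wL/2 = 5·6/2 = 15 kN
Load 4 — applied couple M₀=17 kN·m at a=18/5 m (b=L-a=12/5):
  R_A = M₀/L = 17/6 kN
  R_B = -M₀/L = -17/6 kN
Superposition: R_A = 100/3 kN, R_B = 152/3 kN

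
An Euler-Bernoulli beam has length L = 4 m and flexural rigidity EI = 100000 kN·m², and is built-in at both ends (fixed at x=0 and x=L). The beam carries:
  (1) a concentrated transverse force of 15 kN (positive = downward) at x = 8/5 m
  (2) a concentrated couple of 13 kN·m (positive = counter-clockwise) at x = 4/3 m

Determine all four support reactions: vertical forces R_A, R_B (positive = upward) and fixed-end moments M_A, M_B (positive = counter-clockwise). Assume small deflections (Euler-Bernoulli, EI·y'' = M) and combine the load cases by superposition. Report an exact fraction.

R_A = 1054/75 kN, M_A = 216/25 kN·m, R_B = 71/75 kN, M_B = -107/75 kN·m

Load 1 — point force P=15 kN at a=8/5 m (b=L-a=12/5):
  R_A = Pb²(3a+b)/L³ = 15·(12/5)²·(3·(8/5)+(12/5))/4³ = 243/25 kN
  M_A = Pab²/L² = 15·(8/5)·(12/5)²/4² = 216/25 kN·m
  R_B = Pa²(a+3b)/L³ = 15·(8/5)²·((8/5)+3·(12/5))/4³ = 132/25 kN
  M_B = -Pa²b/L² = -15·(8/5)²·(12/5)/4² = -144/25 kN·m
Load 2 — applied couple M₀=13 kN·m at a=4/3 m (b=L-a=8/3):
  R_A = 6M₀ab/L³ = 6·13·(4/3)·(8/3)/4³ = 13/3 kN
  M_A = M₀b(2a-b)/L² = 13·(8/3)·(2·(4/3)-(8/3))/4² = 0 kN·m
  R_B = -6M₀ab/L³ = -6·13·(4/3)·(8/3)/4³ = -13/3 kN
  M_B = M₀a(2b-a)/L² = 13·(4/3)·(2·(8/3)-(4/3))/4² = 13/3 kN·m
Superposition: R_A = 1054/75 kN, M_A = 216/25 kN·m, R_B = 71/75 kN, M_B = -107/75 kN·m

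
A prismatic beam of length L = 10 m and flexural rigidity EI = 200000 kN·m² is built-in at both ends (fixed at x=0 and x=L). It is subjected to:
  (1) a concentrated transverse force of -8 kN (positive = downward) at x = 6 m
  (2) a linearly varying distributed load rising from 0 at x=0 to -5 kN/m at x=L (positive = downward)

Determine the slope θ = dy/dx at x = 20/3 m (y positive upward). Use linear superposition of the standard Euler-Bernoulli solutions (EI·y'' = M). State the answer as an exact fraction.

θ(20/3) = -7291/60750000 rad

Load 1 — point force P=-8 kN at a=6 m (b=L-a=4):
  θ_1 = Pa²(L-x)(2bL-(3b+a)(L-x))/(2L³EI)  [x>a] = (-8)·6²·(10-(20/3))·(2·4·10-(3·4+6)·(10-(20/3)))/(2·10³·200000) = -3/62500 rad
Load 2 — triangular load w₀=-5 kN/m (0→w₀ over full span):
  θ_2 = -w₀(2x(L-x)(L-2x)(x+2L)+x²(L-x)²)/(120LEI) = -(-5)·(2·(20/3)·(10-(20/3))·(10-2·(20/3))·((20/3)+2·10)+(20/3)²·(10-(20/3))²)/(120·10·200000) = -7/97200 rad
Superposition: θ = Σ θ_i = -7291/60750000 rad ≈ -0.000120 rad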